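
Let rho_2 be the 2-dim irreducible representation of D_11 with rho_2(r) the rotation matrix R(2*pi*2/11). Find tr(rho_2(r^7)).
chi_{rho_2}(r^7) = 2*cos(2*pi*2*7/11) = -2*cos(5*pi/11)

Justification: rho_2(r^7) is rotation by angle 2*pi*2*7/11, whose trace is 2*cos(2*pi*2*7/11) = -2*cos(5*pi/11).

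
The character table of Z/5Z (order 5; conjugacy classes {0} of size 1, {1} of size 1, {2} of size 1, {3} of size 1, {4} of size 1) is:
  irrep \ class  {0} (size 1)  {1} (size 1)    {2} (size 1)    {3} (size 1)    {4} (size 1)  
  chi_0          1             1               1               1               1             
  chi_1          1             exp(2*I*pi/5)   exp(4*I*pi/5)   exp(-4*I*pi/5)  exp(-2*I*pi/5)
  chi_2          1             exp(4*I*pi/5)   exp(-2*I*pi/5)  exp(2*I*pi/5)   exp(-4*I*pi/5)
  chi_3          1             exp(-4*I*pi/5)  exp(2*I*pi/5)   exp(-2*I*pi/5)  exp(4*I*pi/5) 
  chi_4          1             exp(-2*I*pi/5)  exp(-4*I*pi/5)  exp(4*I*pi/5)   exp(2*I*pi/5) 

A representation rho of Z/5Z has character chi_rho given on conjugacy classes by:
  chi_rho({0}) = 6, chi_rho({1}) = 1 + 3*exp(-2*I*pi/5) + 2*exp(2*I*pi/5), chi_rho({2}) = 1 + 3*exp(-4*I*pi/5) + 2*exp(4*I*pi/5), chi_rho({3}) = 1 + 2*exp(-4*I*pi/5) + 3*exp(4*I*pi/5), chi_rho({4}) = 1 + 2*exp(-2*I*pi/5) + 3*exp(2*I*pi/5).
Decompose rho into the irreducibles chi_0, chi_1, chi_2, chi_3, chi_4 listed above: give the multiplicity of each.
Multiplicities: chi_0: 1, chi_1: 2, chi_2: 0, chi_3: 0, chi_4: 3.

Why: Use <chi_rho, chi> = (1/|G|) sum_C |C| * chi_rho(C) * conj(chi(C)) with |G| = 5 for each irreducible chi in the table:
  <chi_rho, chi_0> = (1/5)[1*(6)*conj(1) + 1*(1 + 3*exp(-2*I*pi/5) + 2*exp(2*I*pi/5))*conj(1) + 1*(1 + 3*exp(-4*I*pi/5) + 2*exp(4*I*pi/5))*conj(1) + 1*(1 + 2*exp(-4*I*pi/5) + 3*exp(4*I*pi/5))*conj(1) + 1*(1 + 2*exp(-2*I*pi/5) + 3*exp(2*I*pi/5))*conj(1)]
      = (1/5)[(6) + (1 + 3*exp(-2*I*pi/5) + 2*exp(2*I*pi/5)) + (1 + 3*exp(-4*I*pi/5) + 2*exp(4*I*pi/5)) + (1 + 2*exp(-4*I*pi/5) + 3*exp(4*I*pi/5)) + (1 + 2*exp(-2*I*pi/5) + 3*exp(2*I*pi/5))] = 5/5 = 1
  <chi_rho, chi_1> = (1/5)[1*(6)*conj(1) + 1*(1 + 3*exp(-2*I*pi/5) + 2*exp(2*I*pi/5))*conj(exp(2*I*pi/5)) + 1*(1 + 3*exp(-4*I*pi/5) + 2*exp(4*I*pi/5))*conj(exp(4*I*pi/5)) + 1*(1 + 2*exp(-4*I*pi/5) + 3*exp(4*I*pi/5))*conj(exp(-4*I*pi/5)) + 1*(1 + 2*exp(-2*I*pi/5) + 3*exp(2*I*pi/5))*conj(exp(-2*I*pi/5))]
      = (1/5)[(6) + (2 + 3*exp(-4*I*pi/5) + exp(-2*I*pi/5)) + (2 + exp(-4*I*pi/5) + 3*exp(2*I*pi/5)) + (2 + 3*exp(-2*I*pi/5) + exp(4*I*pi/5)) + (2 + exp(2*I*pi/5) + 3*exp(4*I*pi/5))] = 10/5 = 2
  <chi_rho, chi_2> = (1/5)[1*(6)*conj(1) + 1*(1 + 3*exp(-2*I*pi/5) + 2*exp(2*I*pi/5))*conj(exp(4*I*pi/5)) + 1*(1 + 3*exp(-4*I*pi/5) + 2*exp(4*I*pi/5))*conj(exp(-2*I*pi/5)) + 1*(1 + 2*exp(-4*I*pi/5) + 3*exp(4*I*pi/5))*conj(exp(2*I*pi/5)) + 1*(1 + 2*exp(-2*I*pi/5) + 3*exp(2*I*pi/5))*conj(exp(-4*I*pi/5))]
      = (1/5)[(6) + (2*exp(-2*I*pi/5) + exp(-4*I*pi/5) + 3*exp(4*I*pi/5)) + (3*exp(-2*I*pi/5) + 2*exp(-4*I*pi/5) + exp(2*I*pi/5)) + (exp(-2*I*pi/5) + 2*exp(4*I*pi/5) + 3*exp(2*I*pi/5)) + (3*exp(-4*I*pi/5) + exp(4*I*pi/5) + 2*exp(2*I*pi/5))] = 0/5 = 0
  <chi_rho, chi_3> = (1/5)[1*(6)*conj(1) + 1*(1 + 3*exp(-2*I*pi/5) + 2*exp(2*I*pi/5))*conj(exp(-4*I*pi/5)) + 1*(1 + 3*exp(-4*I*pi/5) + 2*exp(4*I*pi/5))*conj(exp(2*I*pi/5)) + 1*(1 + 2*exp(-4*I*pi/5) + 3*exp(4*I*pi/5))*conj(exp(-2*I*pi/5)) + 1*(1 + 2*exp(-2*I*pi/5) + 3*exp(2*I*pi/5))*conj(exp(4*I*pi/5))]
      = (1/5)[(6) + (2*exp(-4*I*pi/5) + exp(4*I*pi/5) + 3*exp(2*I*pi/5)) + (exp(-2*I*pi/5) + 3*exp(4*I*pi/5) + 2*exp(2*I*pi/5)) + (2*exp(-2*I*pi/5) + 3*exp(-4*I*pi/5) + exp(2*I*pi/5)) + (3*exp(-2*I*pi/5) + exp(-4*I*pi/5) + 2*exp(4*I*pi/5))] = 0/5 = 0
  <chi_rho, chi_4> = (1/5)[1*(6)*conj(1) + 1*(1 + 3*exp(-2*I*pi/5) + 2*exp(2*I*pi/5))*conj(exp(-2*I*pi/5)) + 1*(1 + 3*exp(-4*I*pi/5) + 2*exp(4*I*pi/5))*conj(exp(-4*I*pi/5)) + 1*(1 + 2*exp(-4*I*pi/5) + 3*exp(4*I*pi/5))*conj(exp(4*I*pi/5)) + 1*(1 + 2*exp(-2*I*pi/5) + 3*exp(2*I*pi/5))*conj(exp(2*I*pi/5))]
      = (1/5)[(6) + (3 + exp(2*I*pi/5) + 2*exp(4*I*pi/5)) + (3 + 2*exp(-2*I*pi/5) + exp(4*I*pi/5)) + (3 + exp(-4*I*pi/5) + 2*exp(2*I*pi/5)) + (3 + 2*exp(-4*I*pi/5) + exp(-2*I*pi/5))] = 15/5 = 3
(Exp terms are combined using exp(i*s)*conj(exp(i*t)) = exp(i*(s-t)), and sums of them are collapsed using the identity that for every m > 1 the m distinct m-th roots of unity sum to 0, e.g. 1 + exp(2*I*pi/3) + exp(-2*I*pi/3) = 0.)
Dimension check: dim(rho) = sum (mult * dim) = 1*1 + 2*1 + 0*1 + 0*1 + 3*1 = 6 = chi_rho(e) = 6.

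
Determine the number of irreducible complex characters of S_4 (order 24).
5

Argument: The number of irreducible complex representations of a finite group equals its number of conjugacy classes. Conjugacy classes in S_4 correspond to cycle types, i.e. partitions of 4; there are p(4) = 5 of them, so S_4 (order 24) has exactly 5 irreducible complex representations.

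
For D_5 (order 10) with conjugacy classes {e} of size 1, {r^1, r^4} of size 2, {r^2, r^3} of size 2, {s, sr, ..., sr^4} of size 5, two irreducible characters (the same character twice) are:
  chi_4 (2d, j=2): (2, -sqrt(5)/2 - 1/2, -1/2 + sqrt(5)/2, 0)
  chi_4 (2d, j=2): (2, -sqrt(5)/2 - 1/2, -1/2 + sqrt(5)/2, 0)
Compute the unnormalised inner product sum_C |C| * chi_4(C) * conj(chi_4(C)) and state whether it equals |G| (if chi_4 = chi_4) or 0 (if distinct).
Sum = 10 = |G| = 10; so <chi_4, chi_4> = 1 (norm-1 confirms irreducibility).

Compute term by term over conjugacy classes (|C| * chi_4(C) * conj(chi_4(C))):
  1*(2)*conj(2) + 2*(-sqrt(5)/2 - 1/2)*conj(-sqrt(5)/2 - 1/2) + 2*(-1/2 + sqrt(5)/2)*conj(-1/2 + sqrt(5)/2) + 5*(0)*conj(0)
  = (4) + (sqrt(5) + 3) + (3 - sqrt(5)) + (0)
  = 10.
Dividing by |G| = 10 gives 10/10 = 1, matching the row-orthogonality relation <chi_4, chi_4> = [chi_4 = chi_4].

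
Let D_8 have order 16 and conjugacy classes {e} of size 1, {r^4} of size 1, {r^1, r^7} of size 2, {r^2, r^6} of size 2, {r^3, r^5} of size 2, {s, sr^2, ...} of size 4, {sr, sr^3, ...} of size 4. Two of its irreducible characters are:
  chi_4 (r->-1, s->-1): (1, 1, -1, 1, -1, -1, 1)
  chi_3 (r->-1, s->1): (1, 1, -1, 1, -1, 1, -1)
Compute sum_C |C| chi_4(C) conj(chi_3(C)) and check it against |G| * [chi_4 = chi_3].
Sum = 0; so <chi_4, chi_3> = 0 (distinct irreducibles are orthogonal).

Explanation: Compute term by term over conjugacy classes (|C| * chi_4(C) * conj(chi_3(C))):
  1*(1)*conj(1) + 1*(1)*conj(1) + 2*(-1)*conj(-1) + 2*(1)*conj(1) + 2*(-1)*conj(-1) + 4*(-1)*conj(1) + 4*(1)*conj(-1)
  = (1) + (1) + (2) + (2) + (2) + (-4) + (-4)
  = 0.
Dividing by |G| = 16 gives 0/16 = 0, matching the row-orthogonality relation <chi_4, chi_3> = [chi_4 = chi_3].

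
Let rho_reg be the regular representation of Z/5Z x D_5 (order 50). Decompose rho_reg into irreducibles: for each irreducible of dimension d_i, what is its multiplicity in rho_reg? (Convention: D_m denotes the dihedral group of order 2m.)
Each irreducible V_i of dimension d_i appears with multiplicity d_i, i.e. rho_reg = (direct sum over all irreducibles V_i) d_i V_i. The irreducible dimensions for Z/5Z x D_5 are 1, 1, 1, 1, 1, 1, 1, 1, 1, 1, 2, 2, 2, 2, 2, 2, 2, 2, 2, 2: 10 irreducibles of dimension 1, each with multiplicity 1; 10 irreducibles of dimension 2, each with multiplicity 2. Total dimension 10*1*1 + 10*2*2 = 50 = |G|.

Working: General theorem: in the regular representation of a finite group G, each irreducible appears with multiplicity equal to its dimension. Check: dim(rho_reg) = sum d_i^2 = 1 + 1 + 1 + 1 + 1 + 1 + 1 + 1 + 1 + 1 + 4 + 4 + 4 + 4 + 4 + 4 + 4 + 4 + 4 + 4 = 50 = |G|.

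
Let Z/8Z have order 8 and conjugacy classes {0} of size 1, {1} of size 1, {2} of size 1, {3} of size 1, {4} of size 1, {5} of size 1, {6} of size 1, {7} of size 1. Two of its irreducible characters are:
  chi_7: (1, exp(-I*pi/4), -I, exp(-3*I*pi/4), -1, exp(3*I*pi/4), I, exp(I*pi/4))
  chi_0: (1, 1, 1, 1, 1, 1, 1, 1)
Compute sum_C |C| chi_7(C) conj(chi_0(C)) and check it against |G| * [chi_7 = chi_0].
Sum = 0; so <chi_7, chi_0> = 0 (distinct irreducibles are orthogonal).

Compute term by term over conjugacy classes (|C| * chi_7(C) * conj(chi_0(C))):
  1*(1)*conj(1) + 1*(exp(-I*pi/4))*conj(1) + 1*(-I)*conj(1) + 1*(exp(-3*I*pi/4))*conj(1) + 1*(-1)*conj(1) + 1*(exp(3*I*pi/4))*conj(1) + 1*(I)*conj(1) + 1*(exp(I*pi/4))*conj(1)
  = (1) + (exp(-I*pi/4)) + (-I) + (exp(-3*I*pi/4)) + (-1) + (exp(3*I*pi/4)) + (I) + (exp(I*pi/4))
  = 0.
(Exp terms are combined using exp(i*s)*conj(exp(i*t)) = exp(i*(s-t)), and sums of them are collapsed using the identity that for every m > 1 the m distinct m-th roots of unity sum to 0, e.g. 1 + exp(2*I*pi/3) + exp(-2*I*pi/3) = 0.)
Dividing by |G| = 8 gives 0/8 = 0, matching the row-orthogonality relation <chi_7, chi_0> = [chi_7 = chi_0].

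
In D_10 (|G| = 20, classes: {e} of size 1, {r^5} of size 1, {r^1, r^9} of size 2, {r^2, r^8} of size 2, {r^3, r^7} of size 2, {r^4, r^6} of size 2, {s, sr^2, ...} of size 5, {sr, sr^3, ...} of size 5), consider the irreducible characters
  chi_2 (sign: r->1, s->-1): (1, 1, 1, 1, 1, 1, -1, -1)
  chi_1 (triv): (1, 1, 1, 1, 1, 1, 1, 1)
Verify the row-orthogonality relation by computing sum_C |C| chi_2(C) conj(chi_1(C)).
Sum = 0; so <chi_2, chi_1> = 0 (distinct irreducibles are orthogonal).

Why: Compute term by term over conjugacy classes (|C| * chi_2(C) * conj(chi_1(C))):
  1*(1)*conj(1) + 1*(1)*conj(1) + 2*(1)*conj(1) + 2*(1)*conj(1) + 2*(1)*conj(1) + 2*(1)*conj(1) + 5*(-1)*conj(1) + 5*(-1)*conj(1)
  = (1) + (1) + (2) + (2) + (2) + (2) + (-5) + (-5)
  = 0.
Dividing by |G| = 20 gives 0/20 = 0, matching the row-orthogonality relation <chi_2, chi_1> = [chi_2 = chi_1].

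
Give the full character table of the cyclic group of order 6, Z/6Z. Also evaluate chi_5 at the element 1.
Character table of Z/6Z (irreps indexed chi_0,...,chi_5 with chi_k(m) = zeta_6^(k*m), zeta_6 = exp(2*pi*i/6)):
  irrep \ class  {0} (size 1)  {1} (size 1)    {2} (size 1)    {3} (size 1)  {4} (size 1)    {5} (size 1)  
  chi_0          1             1               1               1             1               1             
  chi_1          1             exp(I*pi/3)     exp(2*I*pi/3)   -1            exp(-2*I*pi/3)  exp(-I*pi/3)  
  chi_2          1             exp(2*I*pi/3)   exp(-2*I*pi/3)  1             exp(2*I*pi/3)   exp(-2*I*pi/3)
  chi_3          1             -1              1               -1            1               -1            
  chi_4          1             exp(-2*I*pi/3)  exp(2*I*pi/3)   1             exp(-2*I*pi/3)  exp(2*I*pi/3) 
  chi_5          1             exp(-I*pi/3)    exp(-2*I*pi/3)  -1            exp(2*I*pi/3)   exp(I*pi/3)   

Spot check: chi_5(1) = zeta_6^(5*1) = zeta_6^5 = exp(-I*pi/3).

Solution. Z/6Z is abelian, so all 6 irreducible complex representations are 1-dimensional. They are given by chi_k(m) = zeta_6^(k*m) for k = 0,...,5. Row orthogonality: sum_m chi_k(m) conj(chi_l(m)) = 6 * [k = l].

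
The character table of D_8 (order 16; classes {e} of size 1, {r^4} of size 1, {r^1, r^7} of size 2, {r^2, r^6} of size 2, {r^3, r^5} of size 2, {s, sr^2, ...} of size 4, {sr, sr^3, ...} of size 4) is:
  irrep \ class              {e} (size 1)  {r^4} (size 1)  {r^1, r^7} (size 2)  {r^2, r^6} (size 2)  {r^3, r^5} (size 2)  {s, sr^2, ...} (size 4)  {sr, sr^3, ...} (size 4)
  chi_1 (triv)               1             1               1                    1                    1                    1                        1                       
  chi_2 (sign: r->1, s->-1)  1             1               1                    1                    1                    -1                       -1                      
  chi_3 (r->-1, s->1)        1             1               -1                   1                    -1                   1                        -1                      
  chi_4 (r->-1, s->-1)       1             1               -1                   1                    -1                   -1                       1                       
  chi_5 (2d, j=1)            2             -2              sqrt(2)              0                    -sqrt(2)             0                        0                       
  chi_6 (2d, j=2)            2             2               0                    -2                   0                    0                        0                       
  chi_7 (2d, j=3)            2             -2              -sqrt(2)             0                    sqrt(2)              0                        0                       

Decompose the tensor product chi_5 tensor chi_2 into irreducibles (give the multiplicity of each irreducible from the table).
chi_5 tensor chi_2 = chi_5 (all other irreducibles have multiplicity 0).

Reasoning: The character of a tensor product is the pointwise product (chi_5 * chi_2)(C) = chi_5(C) * chi_2(C):
  {e}: (2)*(1), {r^4}: (-2)*(1), {r^1, r^7}: (sqrt(2))*(1), {r^2, r^6}: (0)*(1), {r^3, r^5}: (-sqrt(2))*(1), {s, sr^2, ...}: (0)*(-1), {sr, sr^3, ...}: (0)*(-1)
so (chi_5 * chi_2) takes values
  {e} -> 2, {r^4} -> -2, {r^1, r^7} -> sqrt(2), {r^2, r^6} -> 0, {r^3, r^5} -> -sqrt(2), {s, sr^2, ...} -> 0, {sr, sr^3, ...} -> 0.
Now take the inner product of this character with each irreducible chi from the table, <chi_5*chi_2, chi> = (1/16) sum_C |C| (chi_5*chi_2)(C) conj(chi(C)):
  <chi_5*chi_2, chi_1> = (1/16)[1*(2)*conj(1) + 1*(-2)*conj(1) + 2*(sqrt(2))*conj(1) + 2*(0)*conj(1) + 2*(-sqrt(2))*conj(1) + 4*(0)*conj(1) + 4*(0)*conj(1)]
      = (1/16)[(2) + (-2) + (2*sqrt(2)) + (0) + (-2*sqrt(2)) + (0) + (0)] = 0/16 = 0
  <chi_5*chi_2, chi_2> = (1/16)[1*(2)*conj(1) + 1*(-2)*conj(1) + 2*(sqrt(2))*conj(1) + 2*(0)*conj(1) + 2*(-sqrt(2))*conj(1) + 4*(0)*conj(-1) + 4*(0)*conj(-1)]
      = (1/16)[(2) + (-2) + (2*sqrt(2)) + (0) + (-2*sqrt(2)) + (0) + (0)] = 0/16 = 0
  <chi_5*chi_2, chi_3> = (1/16)[1*(2)*conj(1) + 1*(-2)*conj(1) + 2*(sqrt(2))*conj(-1) + 2*(0)*conj(1) + 2*(-sqrt(2))*conj(-1) + 4*(0)*conj(1) + 4*(0)*conj(-1)]
      = (1/16)[(2) + (-2) + (-2*sqrt(2)) + (0) + (2*sqrt(2)) + (0) + (0)] = 0/16 = 0
  <chi_5*chi_2, chi_4> = (1/16)[1*(2)*conj(1) + 1*(-2)*conj(1) + 2*(sqrt(2))*conj(-1) + 2*(0)*conj(1) + 2*(-sqrt(2))*conj(-1) + 4*(0)*conj(-1) + 4*(0)*conj(1)]
      = (1/16)[(2) + (-2) + (-2*sqrt(2)) + (0) + (2*sqrt(2)) + (0) + (0)] = 0/16 = 0
  <chi_5*chi_2, chi_5> = (1/16)[1*(2)*conj(2) + 1*(-2)*conj(-2) + 2*(sqrt(2))*conj(sqrt(2)) + 2*(0)*conj(0) + 2*(-sqrt(2))*conj(-sqrt(2)) + 4*(0)*conj(0) + 4*(0)*conj(0)]
      = (1/16)[(4) + (4) + (4) + (0) + (4) + (0) + (0)] = 16/16 = 1
  <chi_5*chi_2, chi_6> = (1/16)[1*(2)*conj(2) + 1*(-2)*conj(2) + 2*(sqrt(2))*conj(0) + 2*(0)*conj(-2) + 2*(-sqrt(2))*conj(0) + 4*(0)*conj(0) + 4*(0)*conj(0)]
      = (1/16)[(4) + (-4) + (0) + (0) + (0) + (0) + (0)] = 0/16 = 0
  <chi_5*chi_2, chi_7> = (1/16)[1*(2)*conj(2) + 1*(-2)*conj(-2) + 2*(sqrt(2))*conj(-sqrt(2)) + 2*(0)*conj(0) + 2*(-sqrt(2))*conj(sqrt(2)) + 4*(0)*conj(0) + 4*(0)*conj(0)]
      = (1/16)[(4) + (4) + (-4) + (0) + (-4) + (0) + (0)] = 0/16 = 0
Hence the multiplicities are chi_5: 1. Dimension check: dim(chi_5)*dim(chi_2) = 2*1 = 2 and sum (mult * dim) = 1*2 = 2.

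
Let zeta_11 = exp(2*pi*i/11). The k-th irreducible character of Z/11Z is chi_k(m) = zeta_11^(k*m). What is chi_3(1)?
chi_3(1) = zeta_11^3 = exp(6*I*pi/11)

Why: chi_3(1) = zeta_11^(3*1) = zeta_11^3. Since zeta_11^11 = 1, this equals zeta_11^3 = exp(2*pi*i*3/11) = exp(6*I*pi/11).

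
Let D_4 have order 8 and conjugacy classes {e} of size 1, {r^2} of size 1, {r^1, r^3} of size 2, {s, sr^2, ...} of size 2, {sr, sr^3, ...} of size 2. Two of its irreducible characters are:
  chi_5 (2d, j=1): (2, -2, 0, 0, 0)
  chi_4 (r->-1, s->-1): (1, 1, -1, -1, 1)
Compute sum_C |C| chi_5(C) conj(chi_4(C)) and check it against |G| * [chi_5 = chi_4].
Sum = 0; so <chi_5, chi_4> = 0 (distinct irreducibles are orthogonal).

Why: Compute term by term over conjugacy classes (|C| * chi_5(C) * conj(chi_4(C))):
  1*(2)*conj(1) + 1*(-2)*conj(1) + 2*(0)*conj(-1) + 2*(0)*conj(-1) + 2*(0)*conj(1)
  = (2) + (-2) + (0) + (0) + (0)
  = 0.
Dividing by |G| = 8 gives 0/8 = 0, matching the row-orthogonality relation <chi_5, chi_4> = [chi_5 = chi_4].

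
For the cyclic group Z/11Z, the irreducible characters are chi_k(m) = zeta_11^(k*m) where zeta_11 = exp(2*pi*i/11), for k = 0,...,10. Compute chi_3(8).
chi_3(8) = zeta_11^24 = exp(4*I*pi/11)

Argument: chi_3(8) = zeta_11^(3*8) = zeta_11^24. Since zeta_11^11 = 1, this equals zeta_11^2 = exp(2*pi*i*2/11) = exp(4*I*pi/11).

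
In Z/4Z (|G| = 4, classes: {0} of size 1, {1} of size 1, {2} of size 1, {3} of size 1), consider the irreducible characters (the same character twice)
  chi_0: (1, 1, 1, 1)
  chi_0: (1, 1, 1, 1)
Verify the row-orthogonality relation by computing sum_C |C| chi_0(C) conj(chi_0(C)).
Sum = 4 = |G| = 4; so <chi_0, chi_0> = 1 (norm-1 confirms irreducibility).

Reasoning: Compute term by term over conjugacy classes (|C| * chi_0(C) * conj(chi_0(C))):
  1*(1)*conj(1) + 1*(1)*conj(1) + 1*(1)*conj(1) + 1*(1)*conj(1)
  = (1) + (1) + (1) + (1)
  = 4.
(Exp terms are combined using exp(i*s)*conj(exp(i*t)) = exp(i*(s-t)), and sums of them are collapsed using the identity that for every m > 1 the m distinct m-th roots of unity sum to 0, e.g. 1 + exp(2*I*pi/3) + exp(-2*I*pi/3) = 0.)
Dividing by |G| = 4 gives 4/4 = 1, matching the row-orthogonality relation <chi_0, chi_0> = [chi_0 = chi_0].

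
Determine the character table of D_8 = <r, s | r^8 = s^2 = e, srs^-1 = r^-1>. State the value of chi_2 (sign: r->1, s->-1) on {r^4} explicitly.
Conjugacy classes: {e} of size 1, {r^4} of size 1, {r^1, r^7} of size 2, {r^2, r^6} of size 2, {r^3, r^5} of size 2, {s, sr^2, ...} of size 4, {sr, sr^3, ...} of size 4.
Character table:
  irrep \ class              {e} (size 1)  {r^4} (size 1)  {r^1, r^7} (size 2)  {r^2, r^6} (size 2)  {r^3, r^5} (size 2)  {s, sr^2, ...} (size 4)  {sr, sr^3, ...} (size 4)
  chi_1 (triv)               1             1               1                    1                    1                    1                        1                       
  chi_2 (sign: r->1, s->-1)  1             1               1                    1                    1                    -1                       -1                      
  chi_3 (r->-1, s->1)        1             1               -1                   1                    -1                   1                        -1                      
  chi_4 (r->-1, s->-1)       1             1               -1                   1                    -1                   -1                       1                       
  chi_5 (2d, j=1)            2             -2              sqrt(2)              0                    -sqrt(2)             0                        0                       
  chi_6 (2d, j=2)            2             2               0                    -2                   0                    0                        0                       
  chi_7 (2d, j=3)            2             -2              -sqrt(2)             0                    sqrt(2)              0                        0                       

Spot check: chi_2 (sign: r->1, s->-1) on {r^4} = 1.

Argument: D_8 has order 2*8 = 16 with 7 conjugacy classes, hence 7 irreducibles. Sum of squared dims 1 + 1 + 1 + 1 + 4 + 4 + 4 = 16 = |G|. Linear characters come from the abelianisation; the 2-dimensional irreps have character r^k -> 2*cos(2*pi*j*k/8), reflections -> 0.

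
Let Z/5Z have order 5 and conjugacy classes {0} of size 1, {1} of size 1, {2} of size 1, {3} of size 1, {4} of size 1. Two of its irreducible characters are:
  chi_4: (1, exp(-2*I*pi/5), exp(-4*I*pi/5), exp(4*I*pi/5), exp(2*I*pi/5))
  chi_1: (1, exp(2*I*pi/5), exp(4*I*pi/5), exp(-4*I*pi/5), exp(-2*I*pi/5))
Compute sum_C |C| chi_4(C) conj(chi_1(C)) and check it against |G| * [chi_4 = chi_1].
Sum = 0; so <chi_4, chi_1> = 0 (distinct irreducibles are orthogonal).

Working: Compute term by term over conjugacy classes (|C| * chi_4(C) * conj(chi_1(C))):
  1*(1)*conj(1) + 1*(exp(-2*I*pi/5))*conj(exp(2*I*pi/5)) + 1*(exp(-4*I*pi/5))*conj(exp(4*I*pi/5)) + 1*(exp(4*I*pi/5))*conj(exp(-4*I*pi/5)) + 1*(exp(2*I*pi/5))*conj(exp(-2*I*pi/5))
  = (1) + (exp(-4*I*pi/5)) + (exp(2*I*pi/5)) + (exp(-2*I*pi/5)) + (exp(4*I*pi/5))
  = 0.
(Exp terms are combined using exp(i*s)*conj(exp(i*t)) = exp(i*(s-t)), and sums of them are collapsed using the identity that for every m > 1 the m distinct m-th roots of unity sum to 0, e.g. 1 + exp(2*I*pi/3) + exp(-2*I*pi/3) = 0.)
Dividing by |G| = 5 gives 0/5 = 0, matching the row-orthogonality relation <chi_4, chi_1> = [chi_4 = chi_1].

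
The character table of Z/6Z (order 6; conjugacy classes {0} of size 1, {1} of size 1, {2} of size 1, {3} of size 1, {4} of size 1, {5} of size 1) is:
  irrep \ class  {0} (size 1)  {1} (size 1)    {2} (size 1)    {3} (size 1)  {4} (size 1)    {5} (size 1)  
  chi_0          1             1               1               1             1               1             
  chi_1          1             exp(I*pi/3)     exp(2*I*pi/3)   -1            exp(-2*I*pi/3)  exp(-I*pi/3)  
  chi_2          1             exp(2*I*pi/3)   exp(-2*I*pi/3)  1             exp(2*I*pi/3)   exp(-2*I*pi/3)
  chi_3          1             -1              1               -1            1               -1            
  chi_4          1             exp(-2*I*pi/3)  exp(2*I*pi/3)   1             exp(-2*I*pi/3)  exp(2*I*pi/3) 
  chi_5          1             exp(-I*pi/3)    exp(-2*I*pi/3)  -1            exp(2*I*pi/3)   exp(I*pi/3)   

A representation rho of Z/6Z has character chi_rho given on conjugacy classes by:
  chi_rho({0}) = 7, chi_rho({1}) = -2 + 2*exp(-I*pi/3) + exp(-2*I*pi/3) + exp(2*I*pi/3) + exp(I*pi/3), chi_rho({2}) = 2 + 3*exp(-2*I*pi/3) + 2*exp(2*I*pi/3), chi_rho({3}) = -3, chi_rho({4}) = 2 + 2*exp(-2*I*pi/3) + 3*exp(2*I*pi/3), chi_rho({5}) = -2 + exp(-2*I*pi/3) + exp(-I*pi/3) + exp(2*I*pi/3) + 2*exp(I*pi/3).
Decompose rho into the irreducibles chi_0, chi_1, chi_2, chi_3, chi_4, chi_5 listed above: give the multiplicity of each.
Multiplicities: chi_0: 0, chi_1: 1, chi_2: 1, chi_3: 2, chi_4: 1, chi_5: 2.

Why: Use <chi_rho, chi> = (1/|G|) sum_C |C| * chi_rho(C) * conj(chi(C)) with |G| = 6 for each irreducible chi in the table:
  <chi_rho, chi_0> = (1/6)[1*(7)*conj(1) + 1*(-2 + 2*exp(-I*pi/3) + exp(-2*I*pi/3) + exp(2*I*pi/3) + exp(I*pi/3))*conj(1) + 1*(2 + 3*exp(-2*I*pi/3) + 2*exp(2*I*pi/3))*conj(1) + 1*(-3)*conj(1) + 1*(2 + 2*exp(-2*I*pi/3) + 3*exp(2*I*pi/3))*conj(1) + 1*(-2 + exp(-2*I*pi/3) + exp(-I*pi/3) + exp(2*I*pi/3) + 2*exp(I*pi/3))*conj(1)]
      = (1/6)[(7) + (-2 + 2*exp(-I*pi/3) + exp(-2*I*pi/3) + exp(2*I*pi/3) + exp(I*pi/3)) + (2 + 3*exp(-2*I*pi/3) + 2*exp(2*I*pi/3)) + (-3) + (2 + 2*exp(-2*I*pi/3) + 3*exp(2*I*pi/3)) + (-2 + exp(-2*I*pi/3) + exp(-I*pi/3) + exp(2*I*pi/3) + 2*exp(I*pi/3))] = 0/6 = 0
  <chi_rho, chi_1> = (1/6)[1*(7)*conj(1) + 1*(-2 + 2*exp(-I*pi/3) + exp(-2*I*pi/3) + exp(2*I*pi/3) + exp(I*pi/3))*conj(exp(I*pi/3)) + 1*(2 + 3*exp(-2*I*pi/3) + 2*exp(2*I*pi/3))*conj(exp(2*I*pi/3)) + 1*(-3)*conj(-1) + 1*(2 + 2*exp(-2*I*pi/3) + 3*exp(2*I*pi/3))*conj(exp(-2*I*pi/3)) + 1*(-2 + exp(-2*I*pi/3) + exp(-I*pi/3) + exp(2*I*pi/3) + 2*exp(I*pi/3))*conj(exp(-I*pi/3))]
      = (1/6)[(7) + (2*exp(-2*I*pi/3) + exp(I*pi/3) - 2*exp(-I*pi/3)) + (2 + 2*exp(-2*I*pi/3) + 3*exp(2*I*pi/3)) + (3) + (2 + 3*exp(-2*I*pi/3) + 2*exp(2*I*pi/3)) + (-2*exp(I*pi/3) + exp(-I*pi/3) + 2*exp(2*I*pi/3))] = 6/6 = 1
  <chi_rho, chi_2> = (1/6)[1*(7)*conj(1) + 1*(-2 + 2*exp(-I*pi/3) + exp(-2*I*pi/3) + exp(2*I*pi/3) + exp(I*pi/3))*conj(exp(2*I*pi/3)) + 1*(2 + 3*exp(-2*I*pi/3) + 2*exp(2*I*pi/3))*conj(exp(-2*I*pi/3)) + 1*(-3)*conj(1) + 1*(2 + 2*exp(-2*I*pi/3) + 3*exp(2*I*pi/3))*conj(exp(2*I*pi/3)) + 1*(-2 + exp(-2*I*pi/3) + exp(-I*pi/3) + exp(2*I*pi/3) + 2*exp(I*pi/3))*conj(exp(-2*I*pi/3))]
      = (1/6)[(7) + (-1 + exp(-I*pi/3) + exp(2*I*pi/3) - 2*exp(-2*I*pi/3)) + (1) + (-3) + (1) + (-1 - 2*exp(2*I*pi/3) + exp(-2*I*pi/3) + exp(I*pi/3))] = 6/6 = 1
  <chi_rho, chi_3> = (1/6)[1*(7)*conj(1) + 1*(-2 + 2*exp(-I*pi/3) + exp(-2*I*pi/3) + exp(2*I*pi/3) + exp(I*pi/3))*conj(-1) + 1*(2 + 3*exp(-2*I*pi/3) + 2*exp(2*I*pi/3))*conj(1) + 1*(-3)*conj(-1) + 1*(2 + 2*exp(-2*I*pi/3) + 3*exp(2*I*pi/3))*conj(1) + 1*(-2 + exp(-2*I*pi/3) + exp(-I*pi/3) + exp(2*I*pi/3) + 2*exp(I*pi/3))*conj(-1)]
      = (1/6)[(7) + (2 - exp(I*pi/3) - exp(2*I*pi/3) - exp(-2*I*pi/3) - 2*exp(-I*pi/3)) + (2 + 3*exp(-2*I*pi/3) + 2*exp(2*I*pi/3)) + (3) + (2 + 2*exp(-2*I*pi/3) + 3*exp(2*I*pi/3)) + (2 - 2*exp(I*pi/3) - exp(2*I*pi/3) - exp(-I*pi/3) - exp(-2*I*pi/3))] = 12/6 = 2
  <chi_rho, chi_4> = (1/6)[1*(7)*conj(1) + 1*(-2 + 2*exp(-I*pi/3) + exp(-2*I*pi/3) + exp(2*I*pi/3) + exp(I*pi/3))*conj(exp(-2*I*pi/3)) + 1*(2 + 3*exp(-2*I*pi/3) + 2*exp(2*I*pi/3))*conj(exp(2*I*pi/3)) + 1*(-3)*conj(1) + 1*(2 + 2*exp(-2*I*pi/3) + 3*exp(2*I*pi/3))*conj(exp(-2*I*pi/3)) + 1*(-2 + exp(-2*I*pi/3) + exp(-I*pi/3) + exp(2*I*pi/3) + 2*exp(I*pi/3))*conj(exp(2*I*pi/3))]
      = (1/6)[(7) + (-2*exp(2*I*pi/3) + exp(-2*I*pi/3) + 2*exp(I*pi/3)) + (2 + 2*exp(-2*I*pi/3) + 3*exp(2*I*pi/3)) + (-3) + (2 + 3*exp(-2*I*pi/3) + 2*exp(2*I*pi/3)) + (2*exp(-I*pi/3) + exp(2*I*pi/3) - 2*exp(-2*I*pi/3))] = 6/6 = 1
  <chi_rho, chi_5> = (1/6)[1*(7)*conj(1) + 1*(-2 + 2*exp(-I*pi/3) + exp(-2*I*pi/3) + exp(2*I*pi/3) + exp(I*pi/3))*conj(exp(-I*pi/3)) + 1*(2 + 3*exp(-2*I*pi/3) + 2*exp(2*I*pi/3))*conj(exp(-2*I*pi/3)) + 1*(-3)*conj(-1) + 1*(2 + 2*exp(-2*I*pi/3) + 3*exp(2*I*pi/3))*conj(exp(2*I*pi/3)) + 1*(-2 + exp(-2*I*pi/3) + exp(-I*pi/3) + exp(2*I*pi/3) + 2*exp(I*pi/3))*conj(exp(I*pi/3))]
      = (1/6)[(7) + (1 - 2*exp(I*pi/3) + exp(-I*pi/3) + exp(2*I*pi/3)) + (1) + (3) + (1) + (1 + exp(-2*I*pi/3) + exp(I*pi/3) - 2*exp(-I*pi/3))] = 12/6 = 2
(Exp terms are combined using exp(i*s)*conj(exp(i*t)) = exp(i*(s-t)), and sums of them are collapsed using the identity that for every m > 1 the m distinct m-th roots of unity sum to 0, e.g. 1 + exp(2*I*pi/3) + exp(-2*I*pi/3) = 0.)
Dimension check: dim(rho) = sum (mult * dim) = 0*1 + 1*1 + 1*1 + 2*1 + 1*1 + 2*1 = 7 = chi_rho(e) = 7.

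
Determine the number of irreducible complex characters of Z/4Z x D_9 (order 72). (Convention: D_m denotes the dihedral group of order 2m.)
24

Derivation: The number of irreducible complex representations of a finite group equals its number of conjugacy classes. For a direct product, #classes(G x H) = #classes(G) * #classes(H). Z/4Z has 4 classes (abelian), D_9 has 6 classes, so 4 * 6 = 24, so Z/4Z x D_9 (order 72) has exactly 24 irreducible complex representations.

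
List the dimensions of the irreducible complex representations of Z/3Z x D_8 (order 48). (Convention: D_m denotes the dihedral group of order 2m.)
Dimensions: 1, 1, 1, 1, 1, 1, 1, 1, 1, 1, 1, 1, 2, 2, 2, 2, 2, 2, 2, 2, 2

There are 21 irreducibles (= number of conjugacy classes). Their dimensions d_i satisfy sum d_i^2 = |G| = 48: 1 + 1 + 1 + 1 + 1 + 1 + 1 + 1 + 1 + 1 + 1 + 1 + 4 + 4 + 4 + 4 + 4 + 4 + 4 + 4 + 4 = 48. (For the product with Z/3Z: each of the 3 1-dim characters of Z/3Z tensors with each irrep of D_8, giving 3 copies of each D_8-dimension.)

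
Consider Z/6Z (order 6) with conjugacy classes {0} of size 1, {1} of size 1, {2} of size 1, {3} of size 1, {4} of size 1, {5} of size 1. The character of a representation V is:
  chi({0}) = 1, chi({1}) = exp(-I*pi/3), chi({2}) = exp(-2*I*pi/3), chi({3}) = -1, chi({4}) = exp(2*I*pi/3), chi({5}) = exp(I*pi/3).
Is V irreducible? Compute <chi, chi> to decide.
Irreducible: <chi, chi> = 1.

Working: <chi, chi> = (1/|G|) sum_C |C| * |chi(C)|^2 = (1/6)[1*|1|^2 + 1*|exp(-I*pi/3)|^2 + 1*|exp(-2*I*pi/3)|^2 + 1*|-1|^2 + 1*|exp(2*I*pi/3)|^2 + 1*|exp(I*pi/3)|^2]
  = (1/6)[(1) + (1) + (1) + (1) + (1) + (1)] = 6/6 = 1.
(Exp terms are combined using exp(i*s)*conj(exp(i*t)) = exp(i*(s-t)), and sums of them are collapsed using the identity that for every m > 1 the m distinct m-th roots of unity sum to 0, e.g. 1 + exp(2*I*pi/3) + exp(-2*I*pi/3) = 0.)
A character is irreducible iff <chi, chi> = 1, so this representation is irreducible.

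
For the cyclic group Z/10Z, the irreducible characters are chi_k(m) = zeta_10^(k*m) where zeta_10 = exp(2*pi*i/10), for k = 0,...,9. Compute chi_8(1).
chi_8(1) = zeta_10^8 = exp(-2*I*pi/5)

Justification: chi_8(1) = zeta_10^(8*1) = zeta_10^8. Since zeta_10^10 = 1, this equals zeta_10^8 = exp(2*pi*i*8/10) = exp(-2*I*pi/5).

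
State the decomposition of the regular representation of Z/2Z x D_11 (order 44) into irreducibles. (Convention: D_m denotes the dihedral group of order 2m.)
Each irreducible V_i of dimension d_i appears with multiplicity d_i, i.e. rho_reg = (direct sum over all irreducibles V_i) d_i V_i. The irreducible dimensions for Z/2Z x D_11 are 1, 1, 1, 1, 2, 2, 2, 2, 2, 2, 2, 2, 2, 2: 4 irreducibles of dimension 1, each with multiplicity 1; 10 irreducibles of dimension 2, each with multiplicity 2. Total dimension 4*1*1 + 10*2*2 = 44 = |G|.

Explanation: General theorem: in the regular representation of a finite group G, each irreducible appears with multiplicity equal to its dimension. Check: dim(rho_reg) = sum d_i^2 = 1 + 1 + 1 + 1 + 4 + 4 + 4 + 4 + 4 + 4 + 4 + 4 + 4 + 4 = 44 = |G|.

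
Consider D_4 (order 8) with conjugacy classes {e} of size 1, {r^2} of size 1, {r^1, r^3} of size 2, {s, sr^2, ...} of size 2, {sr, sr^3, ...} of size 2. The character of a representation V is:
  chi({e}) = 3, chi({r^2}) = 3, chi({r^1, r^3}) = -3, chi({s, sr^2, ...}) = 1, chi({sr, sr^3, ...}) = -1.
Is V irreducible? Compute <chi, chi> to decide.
Not irreducible (reducible): <chi, chi> = 5 > 1.

Justification: <chi, chi> = (1/|G|) sum_C |C| * |chi(C)|^2 = (1/8)[1*|3|^2 + 1*|3|^2 + 2*|-3|^2 + 2*|1|^2 + 2*|-1|^2]
  = (1/8)[(9) + (9) + (18) + (2) + (2)] = 40/8 = 5.
A character is irreducible iff <chi, chi> = 1, so this representation is reducible.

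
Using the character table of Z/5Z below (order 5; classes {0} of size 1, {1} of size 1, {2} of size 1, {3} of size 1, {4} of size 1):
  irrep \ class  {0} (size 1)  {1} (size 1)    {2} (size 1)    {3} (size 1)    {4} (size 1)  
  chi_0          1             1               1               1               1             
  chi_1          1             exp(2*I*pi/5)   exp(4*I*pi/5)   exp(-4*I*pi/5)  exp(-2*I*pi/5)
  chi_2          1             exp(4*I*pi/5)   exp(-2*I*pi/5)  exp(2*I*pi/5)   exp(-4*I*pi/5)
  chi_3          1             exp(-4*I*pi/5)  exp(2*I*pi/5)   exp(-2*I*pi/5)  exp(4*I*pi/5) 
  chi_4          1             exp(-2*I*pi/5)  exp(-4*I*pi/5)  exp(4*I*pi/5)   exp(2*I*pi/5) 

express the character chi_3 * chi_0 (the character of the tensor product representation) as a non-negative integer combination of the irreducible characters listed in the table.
chi_3 tensor chi_0 = chi_3 (all other irreducibles have multiplicity 0).

Explanation: The character of a tensor product is the pointwise product (chi_3 * chi_0)(C) = chi_3(C) * chi_0(C):
  {0}: (1)*(1), {1}: (exp(-4*I*pi/5))*(1), {2}: (exp(2*I*pi/5))*(1), {3}: (exp(-2*I*pi/5))*(1), {4}: (exp(4*I*pi/5))*(1)
so (chi_3 * chi_0) takes values
  {0} -> 1, {1} -> exp(-4*I*pi/5), {2} -> exp(2*I*pi/5), {3} -> exp(-2*I*pi/5), {4} -> exp(4*I*pi/5).
Now take the inner product of this character with each irreducible chi from the table, <chi_3*chi_0, chi> = (1/5) sum_C |C| (chi_3*chi_0)(C) conj(chi(C)):
  <chi_3*chi_0, chi_0> = (1/5)[1*(1)*conj(1) + 1*(exp(-4*I*pi/5))*conj(1) + 1*(exp(2*I*pi/5))*conj(1) + 1*(exp(-2*I*pi/5))*conj(1) + 1*(exp(4*I*pi/5))*conj(1)]
      = (1/5)[(1) + (exp(-4*I*pi/5)) + (exp(2*I*pi/5)) + (exp(-2*I*pi/5)) + (exp(4*I*pi/5))] = 0/5 = 0
  <chi_3*chi_0, chi_1> = (1/5)[1*(1)*conj(1) + 1*(exp(-4*I*pi/5))*conj(exp(2*I*pi/5)) + 1*(exp(2*I*pi/5))*conj(exp(4*I*pi/5)) + 1*(exp(-2*I*pi/5))*conj(exp(-4*I*pi/5)) + 1*(exp(4*I*pi/5))*conj(exp(-2*I*pi/5))]
      = (1/5)[(1) + (exp(4*I*pi/5)) + (exp(-2*I*pi/5)) + (exp(2*I*pi/5)) + (exp(-4*I*pi/5))] = 0/5 = 0
  <chi_3*chi_0, chi_2> = (1/5)[1*(1)*conj(1) + 1*(exp(-4*I*pi/5))*conj(exp(4*I*pi/5)) + 1*(exp(2*I*pi/5))*conj(exp(-2*I*pi/5)) + 1*(exp(-2*I*pi/5))*conj(exp(2*I*pi/5)) + 1*(exp(4*I*pi/5))*conj(exp(-4*I*pi/5))]
      = (1/5)[(1) + (exp(2*I*pi/5)) + (exp(4*I*pi/5)) + (exp(-4*I*pi/5)) + (exp(-2*I*pi/5))] = 0/5 = 0
  <chi_3*chi_0, chi_3> = (1/5)[1*(1)*conj(1) + 1*(exp(-4*I*pi/5))*conj(exp(-4*I*pi/5)) + 1*(exp(2*I*pi/5))*conj(exp(2*I*pi/5)) + 1*(exp(-2*I*pi/5))*conj(exp(-2*I*pi/5)) + 1*(exp(4*I*pi/5))*conj(exp(4*I*pi/5))]
      = (1/5)[(1) + (1) + (1) + (1) + (1)] = 5/5 = 1
  <chi_3*chi_0, chi_4> = (1/5)[1*(1)*conj(1) + 1*(exp(-4*I*pi/5))*conj(exp(-2*I*pi/5)) + 1*(exp(2*I*pi/5))*conj(exp(-4*I*pi/5)) + 1*(exp(-2*I*pi/5))*conj(exp(4*I*pi/5)) + 1*(exp(4*I*pi/5))*conj(exp(2*I*pi/5))]
      = (1/5)[(1) + (exp(-2*I*pi/5)) + (exp(-4*I*pi/5)) + (exp(4*I*pi/5)) + (exp(2*I*pi/5))] = 0/5 = 0
(Exp terms are combined using exp(i*s)*conj(exp(i*t)) = exp(i*(s-t)), and sums of them are collapsed using the identity that for every m > 1 the m distinct m-th roots of unity sum to 0, e.g. 1 + exp(2*I*pi/3) + exp(-2*I*pi/3) = 0.)
Hence the multiplicities are chi_3: 1. Dimension check: dim(chi_3)*dim(chi_0) = 1*1 = 1 and sum (mult * dim) = 1*1 = 1.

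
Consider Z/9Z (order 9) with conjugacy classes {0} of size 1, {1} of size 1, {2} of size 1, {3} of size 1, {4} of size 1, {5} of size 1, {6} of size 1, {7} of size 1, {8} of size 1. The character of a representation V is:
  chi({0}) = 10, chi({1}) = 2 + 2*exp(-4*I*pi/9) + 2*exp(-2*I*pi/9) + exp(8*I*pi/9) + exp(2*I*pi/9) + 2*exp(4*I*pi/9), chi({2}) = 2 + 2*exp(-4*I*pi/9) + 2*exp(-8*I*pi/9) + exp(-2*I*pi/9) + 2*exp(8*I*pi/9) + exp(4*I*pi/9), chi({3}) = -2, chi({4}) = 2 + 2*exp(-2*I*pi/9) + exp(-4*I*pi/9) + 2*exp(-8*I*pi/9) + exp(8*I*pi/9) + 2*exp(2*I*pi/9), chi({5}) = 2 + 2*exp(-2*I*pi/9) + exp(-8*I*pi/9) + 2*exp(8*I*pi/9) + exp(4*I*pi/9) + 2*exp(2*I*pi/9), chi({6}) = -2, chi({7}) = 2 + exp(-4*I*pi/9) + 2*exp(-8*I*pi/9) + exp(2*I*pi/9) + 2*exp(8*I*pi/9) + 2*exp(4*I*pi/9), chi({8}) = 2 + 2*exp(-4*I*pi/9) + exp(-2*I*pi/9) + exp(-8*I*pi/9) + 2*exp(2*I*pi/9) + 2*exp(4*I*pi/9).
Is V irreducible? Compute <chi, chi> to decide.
Not irreducible (reducible): <chi, chi> = 18 > 1.

<chi, chi> = (1/|G|) sum_C |C| * |chi(C)|^2 = (1/9)[1*|10|^2 + 1*|2 + 2*exp(-4*I*pi/9) + 2*exp(-2*I*pi/9) + exp(8*I*pi/9) + exp(2*I*pi/9) + 2*exp(4*I*pi/9)|^2 + 1*|2 + 2*exp(-4*I*pi/9) + 2*exp(-8*I*pi/9) + exp(-2*I*pi/9) + 2*exp(8*I*pi/9) + exp(4*I*pi/9)|^2 + 1*|-2|^2 + 1*|2 + 2*exp(-2*I*pi/9) + exp(-4*I*pi/9) + 2*exp(-8*I*pi/9) + exp(8*I*pi/9) + 2*exp(2*I*pi/9)|^2 + 1*|2 + 2*exp(-2*I*pi/9) + exp(-8*I*pi/9) + 2*exp(8*I*pi/9) + exp(4*I*pi/9) + 2*exp(2*I*pi/9)|^2 + 1*|-2|^2 + 1*|2 + exp(-4*I*pi/9) + 2*exp(-8*I*pi/9) + exp(2*I*pi/9) + 2*exp(8*I*pi/9) + 2*exp(4*I*pi/9)|^2 + 1*|2 + 2*exp(-4*I*pi/9) + exp(-2*I*pi/9) + exp(-8*I*pi/9) + 2*exp(2*I*pi/9) + 2*exp(4*I*pi/9)|^2]
  = (1/9)[(100) + (18 + 12*exp(-4*I*pi/9) + 9*exp(-2*I*pi/3) + 12*exp(-2*I*pi/9) + 8*exp(-8*I*pi/9) + 8*exp(8*I*pi/9) + 12*exp(2*I*pi/9) + 9*exp(2*I*pi/3) + 12*exp(4*I*pi/9)) + (18 + 12*exp(-4*I*pi/9) + 9*exp(-2*I*pi/3) + 8*exp(-2*I*pi/9) + 12*exp(-8*I*pi/9) + 12*exp(8*I*pi/9) + 8*exp(2*I*pi/9) + 9*exp(2*I*pi/3) + 12*exp(4*I*pi/9)) + (4) + (18 + 8*exp(-4*I*pi/9) + 9*exp(-2*I*pi/3) + 12*exp(-2*I*pi/9) + 12*exp(-8*I*pi/9) + 12*exp(8*I*pi/9) + 12*exp(2*I*pi/9) + 9*exp(2*I*pi/3) + 8*exp(4*I*pi/9)) + (18 + 8*exp(-4*I*pi/9) + 9*exp(-2*I*pi/3) + 12*exp(-2*I*pi/9) + 12*exp(-8*I*pi/9) + 12*exp(8*I*pi/9) + 12*exp(2*I*pi/9) + 9*exp(2*I*pi/3) + 8*exp(4*I*pi/9)) + (4) + (18 + 12*exp(-4*I*pi/9) + 9*exp(-2*I*pi/3) + 8*exp(-2*I*pi/9) + 12*exp(-8*I*pi/9) + 12*exp(8*I*pi/9) + 8*exp(2*I*pi/9) + 9*exp(2*I*pi/3) + 12*exp(4*I*pi/9)) + (18 + 12*exp(-4*I*pi/9) + 9*exp(-2*I*pi/3) + 12*exp(-2*I*pi/9) + 8*exp(-8*I*pi/9) + 8*exp(8*I*pi/9) + 12*exp(2*I*pi/9) + 9*exp(2*I*pi/3) + 12*exp(4*I*pi/9))] = 162/9 = 18.
(Exp terms are combined using exp(i*s)*conj(exp(i*t)) = exp(i*(s-t)), and sums of them are collapsed using the identity that for every m > 1 the m distinct m-th roots of unity sum to 0, e.g. 1 + exp(2*I*pi/3) + exp(-2*I*pi/3) = 0.)
A character is irreducible iff <chi, chi> = 1, so this representation is reducible.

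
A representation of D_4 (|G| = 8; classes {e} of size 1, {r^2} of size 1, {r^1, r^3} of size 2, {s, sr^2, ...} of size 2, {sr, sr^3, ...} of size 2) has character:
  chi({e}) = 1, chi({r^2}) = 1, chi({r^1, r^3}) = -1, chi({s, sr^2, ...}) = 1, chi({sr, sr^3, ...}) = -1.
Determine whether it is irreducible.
Irreducible: <chi, chi> = 1.

Derivation: <chi, chi> = (1/|G|) sum_C |C| * |chi(C)|^2 = (1/8)[1*|1|^2 + 1*|1|^2 + 2*|-1|^2 + 2*|1|^2 + 2*|-1|^2]
  = (1/8)[(1) + (1) + (2) + (2) + (2)] = 8/8 = 1.
A character is irreducible iff <chi, chi> = 1, so this representation is irreducible.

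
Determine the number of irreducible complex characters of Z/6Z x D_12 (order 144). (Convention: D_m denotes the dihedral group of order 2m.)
54

Why: The number of irreducible complex representations of a finite group equals its number of conjugacy classes. For a direct product, #classes(G x H) = #classes(G) * #classes(H). Z/6Z has 6 classes (abelian), D_12 has 9 classes, so 6 * 9 = 54, so Z/6Z x D_12 (order 144) has exactly 54 irreducible complex representations.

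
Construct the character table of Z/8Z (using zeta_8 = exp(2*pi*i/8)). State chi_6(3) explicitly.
Character table of Z/8Z (irreps indexed chi_0,...,chi_7 with chi_k(m) = zeta_8^(k*m), zeta_8 = exp(2*pi*i/8)):
  irrep \ class  {0} (size 1)  {1} (size 1)    {2} (size 1)  {3} (size 1)    {4} (size 1)  {5} (size 1)    {6} (size 1)  {7} (size 1)  
  chi_0          1             1               1             1               1             1               1             1             
  chi_1          1             exp(I*pi/4)     I             exp(3*I*pi/4)   -1            exp(-3*I*pi/4)  -I            exp(-I*pi/4)  
  chi_2          1             I               -1            -I              1             I               -1            -I            
  chi_3          1             exp(3*I*pi/4)   -I            exp(I*pi/4)     -1            exp(-I*pi/4)    I             exp(-3*I*pi/4)
  chi_4          1             -1              1             -1              1             -1              1             -1            
  chi_5          1             exp(-3*I*pi/4)  I             exp(-I*pi/4)    -1            exp(I*pi/4)     -I            exp(3*I*pi/4) 
  chi_6          1             -I              -1            I               1             -I              -1            I             
  chi_7          1             exp(-I*pi/4)    -I            exp(-3*I*pi/4)  -1            exp(3*I*pi/4)   I             exp(I*pi/4)   

Spot check: chi_6(3) = zeta_8^(6*3) = zeta_8^18 = I.

Z/8Z is abelian, so all 8 irreducible complex representations are 1-dimensional. They are given by chi_k(m) = zeta_8^(k*m) for k = 0,...,7. Row orthogonality: sum_m chi_k(m) conj(chi_l(m)) = 8 * [k = l].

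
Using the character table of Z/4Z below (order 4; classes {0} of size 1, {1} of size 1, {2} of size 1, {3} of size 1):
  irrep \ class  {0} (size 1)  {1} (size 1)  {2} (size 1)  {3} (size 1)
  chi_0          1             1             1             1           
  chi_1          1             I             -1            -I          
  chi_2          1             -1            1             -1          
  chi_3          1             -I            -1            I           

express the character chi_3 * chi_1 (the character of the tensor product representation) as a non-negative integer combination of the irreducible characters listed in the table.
chi_3 tensor chi_1 = chi_0 (all other irreducibles have multiplicity 0).

Solution. The character of a tensor product is the pointwise product (chi_3 * chi_1)(C) = chi_3(C) * chi_1(C):
  {0}: (1)*(1), {1}: (-I)*(I), {2}: (-1)*(-1), {3}: (I)*(-I)
so (chi_3 * chi_1) takes values
  {0} -> 1, {1} -> 1, {2} -> 1, {3} -> 1.
Now take the inner product of this character with each irreducible chi from the table, <chi_3*chi_1, chi> = (1/4) sum_C |C| (chi_3*chi_1)(C) conj(chi(C)):
  <chi_3*chi_1, chi_0> = (1/4)[1*(1)*conj(1) + 1*(1)*conj(1) + 1*(1)*conj(1) + 1*(1)*conj(1)]
      = (1/4)[(1) + (1) + (1) + (1)] = 4/4 = 1
  <chi_3*chi_1, chi_1> = (1/4)[1*(1)*conj(1) + 1*(1)*conj(I) + 1*(1)*conj(-1) + 1*(1)*conj(-I)]
      = (1/4)[(1) + (-I) + (-1) + (I)] = 0/4 = 0
  <chi_3*chi_1, chi_2> = (1/4)[1*(1)*conj(1) + 1*(1)*conj(-1) + 1*(1)*conj(1) + 1*(1)*conj(-1)]
      = (1/4)[(1) + (-1) + (1) + (-1)] = 0/4 = 0
  <chi_3*chi_1, chi_3> = (1/4)[1*(1)*conj(1) + 1*(1)*conj(-I) + 1*(1)*conj(-1) + 1*(1)*conj(I)]
      = (1/4)[(1) + (I) + (-1) + (-I)] = 0/4 = 0
(Exp terms are combined using exp(i*s)*conj(exp(i*t)) = exp(i*(s-t)), and sums of them are collapsed using the identity that for every m > 1 the m distinct m-th roots of unity sum to 0, e.g. 1 + exp(2*I*pi/3) + exp(-2*I*pi/3) = 0.)
Hence the multiplicities are chi_0: 1. Dimension check: dim(chi_3)*dim(chi_1) = 1*1 = 1 and sum (mult * dim) = 1*1 = 1.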